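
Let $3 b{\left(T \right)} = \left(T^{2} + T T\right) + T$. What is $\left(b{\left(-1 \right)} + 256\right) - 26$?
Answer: $\frac{691}{3} \approx 230.33$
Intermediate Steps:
$b{\left(T \right)} = \frac{T}{3} + \frac{2 T^{2}}{3}$ ($b{\left(T \right)} = \frac{\left(T^{2} + T T\right) + T}{3} = \frac{\left(T^{2} + T^{2}\right) + T}{3} = \frac{2 T^{2} + T}{3} = \frac{T + 2 T^{2}}{3} = \frac{T}{3} + \frac{2 T^{2}}{3}$)
$\left(b{\left(-1 \right)} + 256\right) - 26 = \left(\frac{1}{3} \left(-1\right) \left(1 + 2 \left(-1\right)\right) + 256\right) - 26 = \left(\frac{1}{3} \left(-1\right) \left(1 - 2\right) + 256\right) - 26 = \left(\frac{1}{3} \left(-1\right) \left(-1\right) + 256\right) - 26 = \left(\frac{1}{3} + 256\right) - 26 = \frac{769}{3} - 26 = \frac{691}{3}$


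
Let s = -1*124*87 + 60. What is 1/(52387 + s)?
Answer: 1/41659 ≈ 2.4004e-5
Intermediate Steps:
s = -10728 (s = -124*87 + 60 = -10788 + 60 = -10728)
1/(52387 + s) = 1/(52387 - 10728) = 1/41659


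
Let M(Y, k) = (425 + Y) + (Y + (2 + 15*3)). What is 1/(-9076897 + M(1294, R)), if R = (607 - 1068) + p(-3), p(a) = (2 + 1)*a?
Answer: -1/9073837 ≈ -1.1021e-7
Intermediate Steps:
p(a) = 3*a
R = -470 (R = (607 - 1068) + 3*(-3) = -461 - 9 = -470)
M(Y, k) = 472 + 2*Y (M(Y, k) = (425 + Y) + (Y + (2 + 45)) = (425 + Y) + (Y + 47) = (425 + Y) + (47 + Y) = 472 + 2*Y)
1/(-9076897 + M(1294, R)) = 1/(-9076897 + (472 + 2*1294)) = 1/(-9076897 + (472 + 2588)) = 1/(-9076897 + 3060) = 1/(-9073837) = -1/9073837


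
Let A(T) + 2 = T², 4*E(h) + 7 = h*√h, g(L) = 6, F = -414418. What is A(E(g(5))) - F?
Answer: 6630921/16 - 21*√6/4 ≈ 4.1442e+5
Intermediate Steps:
E(h) = -7/4 + h^(3/2)/4 (E(h) = -7/4 + (h*√h)/4 = -7/4 + h^(3/2)/4)
A(T) = -2 + T²
A(E(g(5))) - F = (-2 + (-7/4 + 6^(3/2)/4)²) - 1*(-414418) = (-2 + (-7/4 + (6*√6)/4)²) + 414418 = (-2 + (-7/4 + 3*√6/2)²) + 414418 = 414416 + (-7/4 + 3*√6/2)²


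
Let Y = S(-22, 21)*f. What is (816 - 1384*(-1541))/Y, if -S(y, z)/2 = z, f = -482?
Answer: 533390/5061 ≈ 105.39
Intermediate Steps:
S(y, z) = -2*z
Y = 20244 (Y = -2*21*(-482) = -42*(-482) = 20244)
(816 - 1384*(-1541))/Y = (816 - 1384*(-1541))/20244 = (816 + 2132744)*(1/20244) = 2133560*(1/20244) = 533390/5061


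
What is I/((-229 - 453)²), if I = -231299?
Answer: -231299/465124 ≈ -0.49728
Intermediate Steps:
I/((-229 - 453)²) = -231299/(-229 - 453)² = -231299/((-682)²) = -231299/465124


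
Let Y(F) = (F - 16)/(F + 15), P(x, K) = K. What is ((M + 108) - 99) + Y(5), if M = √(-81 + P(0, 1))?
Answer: 169/20 + 4*I*√5 ≈ 8.45 + 8.9443*I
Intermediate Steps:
Y(F) = (-16 + F)/(15 + F)
M = 4*I*√5 (M = √(-81 + 1) = √(-80) = 4*I*√5 ≈ 8.9443*I)
((M + 108) - 99) + Y(5) = ((4*I*√5 + 108) - 99) + (-16 + 5)/(15 + 5) = ((108 + 4*I*√5) - 99) - 11/20 = (9 + 4*I*√5) + (1/20)*(-11) = (9 + 4*I*√5) - 11/20 = 169/20 + 4*I*√5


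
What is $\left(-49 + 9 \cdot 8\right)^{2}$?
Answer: $529$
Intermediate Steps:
$\left(-49 + 9 \cdot 8\right)^{2} = \left(-49 + 72\right)^{2} = 23^{2} = 529$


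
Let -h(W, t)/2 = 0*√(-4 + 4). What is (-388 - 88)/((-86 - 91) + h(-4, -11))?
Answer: 476/177 ≈ 2.6893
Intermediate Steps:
h(W, t) = 0 (h(W, t) = -0*√(-4 + 4) = -0*√0 = -0*0 = -2*0 = 0)
(-388 - 88)/((-86 - 91) + h(-4, -11)) = (-388 - 88)/((-86 - 91) + 0) = -476/(-177 + 0) = -476/(-177) = -476*(-1/177) = 476/177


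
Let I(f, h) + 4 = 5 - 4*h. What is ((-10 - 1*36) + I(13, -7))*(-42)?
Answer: 714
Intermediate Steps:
I(f, h) = 1 - 4*h (I(f, h) = -4 + (5 - 4*h) = 1 - 4*h)
((-10 - 1*36) + I(13, -7))*(-42) = ((-10 - 1*36) + (1 - 4*(-7)))*(-42) = ((-10 - 36) + (1 + 28))*(-42) = (-46 + 29)*(-42) = -17*(-42) = 714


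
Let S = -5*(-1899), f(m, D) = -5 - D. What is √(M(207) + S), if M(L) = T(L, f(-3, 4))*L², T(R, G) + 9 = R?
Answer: 3*√943733 ≈ 2914.4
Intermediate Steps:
T(R, G) = -9 + R
M(L) = L²*(-9 + L) (M(L) = (-9 + L)*L² = L²*(-9 + L))
S = 9495
√(M(207) + S) = √(207²*(-9 + 207) + 9495) = √(42849*198 + 9495) = √(8484102 + 9495) = √8493597 = 3*√943733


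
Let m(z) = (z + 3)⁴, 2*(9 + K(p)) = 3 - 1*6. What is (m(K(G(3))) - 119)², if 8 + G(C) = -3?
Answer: 2373735841/256 ≈ 9.2724e+6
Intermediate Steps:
G(C) = -11 (G(C) = -8 - 3 = -11)
K(p) = -21/2 (K(p) = -9 + (3 - 1*6)/2 = -9 + (3 - 6)/2 = -9 + (½)*(-3) = -9 - 3/2 = -21/2)
m(z) = (3 + z)⁴
(m(K(G(3))) - 119)² = ((3 - 21/2)⁴ - 119)² = ((-15/2)⁴ - 119)² = (50625/16 - 119)² = (48721/16)² = 2373735841/256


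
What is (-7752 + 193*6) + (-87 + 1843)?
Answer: -4838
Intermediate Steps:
(-7752 + 193*6) + (-87 + 1843) = (-7752 + 1158) + 1756 = -6594 + 1756 = -4838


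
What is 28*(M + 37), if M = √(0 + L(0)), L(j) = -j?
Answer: 1036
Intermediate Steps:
M = 0 (M = √(0 - 1*0) = √(0 + 0) = √0 = 0)
28*(M + 37) = 28*(0 + 37) = 28*37 = 1036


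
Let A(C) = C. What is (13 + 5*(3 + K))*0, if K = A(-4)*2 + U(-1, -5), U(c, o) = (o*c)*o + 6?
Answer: 0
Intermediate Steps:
U(c, o) = 6 + c*o**2 (U(c, o) = (c*o)*o + 6 = c*o**2 + 6 = 6 + c*o**2)
K = -27 (K = -4*2 + (6 - 1*(-5)**2) = -8 + (6 - 1*25) = -8 + (6 - 25) = -8 - 19 = -27)
(13 + 5*(3 + K))*0 = (13 + 5*(3 - 27))*0 = (13 + 5*(-24))*0 = (13 - 120)*0 = -107*0 = 0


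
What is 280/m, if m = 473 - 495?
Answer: -140/11 ≈ -12.727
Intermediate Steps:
m = -22
280/m = 280/(-22) = 280*(-1/22) = -140/11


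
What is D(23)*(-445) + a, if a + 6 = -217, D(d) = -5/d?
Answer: -2904/23 ≈ -126.26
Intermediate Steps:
a = -223 (a = -6 - 217 = -223)
D(23)*(-445) + a = -5/23*(-445) - 223 = 2225/23 - 223 = -2904/23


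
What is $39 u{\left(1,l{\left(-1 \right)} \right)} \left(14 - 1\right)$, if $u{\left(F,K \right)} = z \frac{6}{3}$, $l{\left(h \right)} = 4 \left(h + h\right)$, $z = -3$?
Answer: $-3042$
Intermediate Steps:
$l{\left(h \right)} = 8 h$ ($l{\left(h \right)} = 4 \cdot 2 h = 8 h$)
$u{\left(F,K \right)} = -6$ ($u{\left(F,K \right)} = - 3 \cdot \frac{6}{3} = - 3 \cdot 6 \cdot \frac{1}{3} = \left(-3\right) 2 = -6$)
$39 u{\left(1,l{\left(-1 \right)} \right)} \left(14 - 1\right) = 39 \left(-6\right) \left(14 - 1\right) = \left(-234\right) 13 = -3042$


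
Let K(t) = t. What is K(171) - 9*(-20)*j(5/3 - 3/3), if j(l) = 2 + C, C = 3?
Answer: 1071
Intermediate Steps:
j(l) = 5 (j(l) = 2 + 3 = 5)
K(171) - 9*(-20)*j(5/3 - 3/3) = 171 - 9*(-20)*5 = 171 - (-180)*5 = 171 - 1*(-900) = 171 + 900 = 1071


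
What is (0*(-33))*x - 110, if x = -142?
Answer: -110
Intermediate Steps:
(0*(-33))*x - 110 = (0*(-33))*(-142) - 110 = 0*(-142) - 110 = 0 - 110 = -110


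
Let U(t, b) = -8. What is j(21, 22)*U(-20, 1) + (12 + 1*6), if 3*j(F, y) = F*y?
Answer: -1214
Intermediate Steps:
j(F, y) = F*y/3 (j(F, y) = (F*y)/3 = F*y/3)
j(21, 22)*U(-20, 1) + (12 + 1*6) = ((⅓)*21*22)*(-8) + (12 + 1*6) = 154*(-8) + (12 + 6) = -1232 + 18 = -1214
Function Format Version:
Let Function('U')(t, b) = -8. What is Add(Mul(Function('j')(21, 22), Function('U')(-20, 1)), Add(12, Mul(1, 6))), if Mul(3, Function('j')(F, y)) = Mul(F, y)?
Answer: -1214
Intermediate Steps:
Function('j')(F, y) = Mul(Rational(1, 3), F, y) (Function('j')(F, y) = Mul(Rational(1, 3), Mul(F, y)) = Mul(Rational(1, 3), F, y))
Add(Mul(Function('j')(21, 22), Function('U')(-20, 1)), Add(12, Mul(1, 6))) = Add(Mul(Mul(Rational(1, 3), 21, 22), -8), Add(12, Mul(1, 6))) = Add(Mul(154, -8), Add(12, 6)) = Add(-1232, 18) = -1214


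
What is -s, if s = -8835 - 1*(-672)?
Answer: 8163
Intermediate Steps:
s = -8163 (s = -8835 + 672 = -8163)
-s = -1*(-8163) = 8163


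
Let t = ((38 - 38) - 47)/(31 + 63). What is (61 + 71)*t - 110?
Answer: -176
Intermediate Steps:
t = -1/2 (t = (0 - 47)/94 = -47*1/94 = -1/2 ≈ -0.50000)
(61 + 71)*t - 110 = (61 + 71)*(-1/2) - 110 = 132*(-1/2) - 110 = -66 - 110 = -176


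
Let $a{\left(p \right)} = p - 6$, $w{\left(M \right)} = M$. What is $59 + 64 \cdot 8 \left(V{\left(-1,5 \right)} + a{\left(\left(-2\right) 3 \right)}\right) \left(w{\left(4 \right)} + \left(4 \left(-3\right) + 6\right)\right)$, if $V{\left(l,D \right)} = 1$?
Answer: $11323$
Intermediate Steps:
$a{\left(p \right)} = -6 + p$ ($a{\left(p \right)} = p - 6 = -6 + p$)
$59 + 64 \cdot 8 \left(V{\left(-1,5 \right)} + a{\left(\left(-2\right) 3 \right)}\right) \left(w{\left(4 \right)} + \left(4 \left(-3\right) + 6\right)\right) = 59 + 64 \cdot 8 \left(1 - 12\right) \left(4 + \left(4 \left(-3\right) + 6\right)\right) = 59 + 64 \cdot 8 \left(1 - 12\right) \left(4 + \left(-12 + 6\right)\right) = 59 + 64 \cdot 8 \left(1 - 12\right) \left(4 - 6\right) = 59 + 64 \cdot 8 \left(\left(-11\right) \left(-2\right)\right) = 59 + 64 \cdot 8 \cdot 22 = 59 + 64 \cdot 176 = 59 + 11264 = 11323$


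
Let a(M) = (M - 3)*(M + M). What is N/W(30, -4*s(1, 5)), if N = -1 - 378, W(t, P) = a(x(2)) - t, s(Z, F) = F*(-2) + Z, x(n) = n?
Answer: 379/34 ≈ 11.147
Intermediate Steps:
s(Z, F) = Z - 2*F (s(Z, F) = -2*F + Z = Z - 2*F)
a(M) = 2*M*(-3 + M) (a(M) = (-3 + M)*(2*M) = 2*M*(-3 + M))
W(t, P) = -4 - t (W(t, P) = 2*2*(-3 + 2) - t = 2*2*(-1) - t = -4 - t)
N = -379
N/W(30, -4*s(1, 5)) = -379/(-4 - 1*30) = -379/(-4 - 30) = -379/(-34) = -379*(-1/34) = 379/34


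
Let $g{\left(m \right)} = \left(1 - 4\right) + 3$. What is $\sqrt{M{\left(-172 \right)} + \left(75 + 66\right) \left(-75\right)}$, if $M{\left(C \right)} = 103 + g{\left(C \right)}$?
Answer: $2 i \sqrt{2618} \approx 102.33 i$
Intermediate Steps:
$g{\left(m \right)} = 0$ ($g{\left(m \right)} = -3 + 3 = 0$)
$M{\left(C \right)} = 103$ ($M{\left(C \right)} = 103 + 0 = 103$)
$\sqrt{M{\left(-172 \right)} + \left(75 + 66\right) \left(-75\right)} = \sqrt{103 + \left(75 + 66\right) \left(-75\right)} = \sqrt{103 + 141 \left(-75\right)} = \sqrt{103 - 10575} = \sqrt{-10472} = 2 i \sqrt{2618}$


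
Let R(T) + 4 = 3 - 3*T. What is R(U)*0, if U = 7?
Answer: 0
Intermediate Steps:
R(T) = -1 - 3*T (R(T) = -4 + (3 - 3*T) = -1 - 3*T)
R(U)*0 = (-1 - 3*7)*0 = (-1 - 21)*0 = -22*0 = 0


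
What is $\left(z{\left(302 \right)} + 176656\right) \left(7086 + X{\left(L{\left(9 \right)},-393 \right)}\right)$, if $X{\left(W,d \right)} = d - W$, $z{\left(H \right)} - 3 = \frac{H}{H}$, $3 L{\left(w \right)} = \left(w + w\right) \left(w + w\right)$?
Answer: $1163306100$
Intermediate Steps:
$L{\left(w \right)} = \frac{4 w^{2}}{3}$ ($L{\left(w \right)} = \frac{\left(w + w\right) \left(w + w\right)}{3} = \frac{2 w 2 w}{3} = \frac{4 w^{2}}{3}$)
$z{\left(H \right)} = 4$ ($z{\left(H \right)} = 3 + \frac{H}{H} = 3 + 1 = 4$)
$\left(z{\left(302 \right)} + 176656\right) \left(7086 + X{\left(L{\left(9 \right)},-393 \right)}\right) = \left(4 + 176656\right) \left(7086 - \left(393 + \frac{4 \cdot 9^{2}}{3}\right)\right) = 176660 \left(7086 - \left(393 + \frac{4}{3} \cdot 81\right)\right) = 176660 \left(7086 - 501\right) = 176660 \cdot 6585 = 1163306100$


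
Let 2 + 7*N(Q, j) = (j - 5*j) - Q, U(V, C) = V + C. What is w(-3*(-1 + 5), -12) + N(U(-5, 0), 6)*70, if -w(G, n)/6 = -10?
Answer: -150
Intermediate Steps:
w(G, n) = 60 (w(G, n) = -6*(-10) = 60)
U(V, C) = C + V
N(Q, j) = -2/7 - 4*j/7 - Q/7 (N(Q, j) = -2/7 + ((j - 5*j) - Q)/7 = -2/7 + (-4*j - Q)/7 = -2/7 + (-Q - 4*j)/7 = -2/7 + (-4*j/7 - Q/7) = -2/7 - 4*j/7 - Q/7)
w(-3*(-1 + 5), -12) + N(U(-5, 0), 6)*70 = 60 + (-2/7 - 4/7*6 - (0 - 5)/7)*70 = 60 + (-2/7 - 24/7 - ⅐*(-5))*70 = 60 + (-2/7 - 24/7 + 5/7)*70 = 60 - 3*70 = 60 - 210 = -150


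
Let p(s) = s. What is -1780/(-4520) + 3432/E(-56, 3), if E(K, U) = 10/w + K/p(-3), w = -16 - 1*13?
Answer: 33810925/180122 ≈ 187.71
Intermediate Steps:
w = -29 (w = -16 - 13 = -29)
E(K, U) = -10/29 - K/3 (E(K, U) = 10/(-29) + K/(-3) = 10*(-1/29) + K*(-1/3) = -10/29 - K/3)
-1780/(-4520) + 3432/E(-56, 3) = -1780/(-4520) + 3432/(-10/29 - 1/3*(-56)) = -1780*(-1/4520) + 3432/(-10/29 + 56/3) = 89/226 + 3432/(1594/87) = 89/226 + 3432*(87/1594) = 89/226 + 149292/797 = 33810925/180122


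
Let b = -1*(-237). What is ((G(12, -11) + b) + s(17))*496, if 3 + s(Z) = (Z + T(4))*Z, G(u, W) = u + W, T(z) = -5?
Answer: 217744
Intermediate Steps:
G(u, W) = W + u
b = 237
s(Z) = -3 + Z*(-5 + Z) (s(Z) = -3 + (Z - 5)*Z = -3 + (-5 + Z)*Z = -3 + Z*(-5 + Z))
((G(12, -11) + b) + s(17))*496 = (((-11 + 12) + 237) + (-3 + 17² - 5*17))*496 = ((1 + 237) + (-3 + 289 - 85))*496 = (238 + 201)*496 = 439*496 = 217744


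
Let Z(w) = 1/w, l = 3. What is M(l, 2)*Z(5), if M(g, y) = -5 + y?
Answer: -3/5 ≈ -0.60000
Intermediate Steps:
M(l, 2)*Z(5) = (-5 + 2)/5 = -3*1/5 = -3/5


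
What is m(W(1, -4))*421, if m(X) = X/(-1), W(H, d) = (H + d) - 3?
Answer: 2526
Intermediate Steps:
W(H, d) = -3 + H + d
m(X) = -X (m(X) = X*(-1) = -X)
m(W(1, -4))*421 = -(-3 + 1 - 4)*421 = -1*(-6)*421 = 6*421 = 2526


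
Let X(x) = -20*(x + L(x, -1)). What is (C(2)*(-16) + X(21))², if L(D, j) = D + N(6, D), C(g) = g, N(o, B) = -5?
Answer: 595984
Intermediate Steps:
L(D, j) = -5 + D (L(D, j) = D - 5 = -5 + D)
X(x) = 100 - 40*x (X(x) = -20*(x + (-5 + x)) = -20*(-5 + 2*x) = 100 - 40*x)
(C(2)*(-16) + X(21))² = (2*(-16) + (100 - 40*21))² = (-32 + (100 - 840))² = (-32 - 740)² = (-772)² = 595984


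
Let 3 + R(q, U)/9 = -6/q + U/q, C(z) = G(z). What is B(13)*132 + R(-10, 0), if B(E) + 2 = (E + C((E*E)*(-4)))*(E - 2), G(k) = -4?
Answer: 63912/5 ≈ 12782.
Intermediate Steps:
C(z) = -4
B(E) = -2 + (-4 + E)*(-2 + E) (B(E) = -2 + (E - 4)*(E - 2) = -2 + (-4 + E)*(-2 + E))
R(q, U) = -27 - 54/q + 9*U/q (R(q, U) = -27 + 9*(-6/q + U/q) = -27 + (-54/q + 9*U/q) = -27 - 54/q + 9*U/q)
B(13)*132 + R(-10, 0) = (6 + 13**2 - 6*13)*132 + 9*(-6 + 0 - 3*(-10))/(-10) = (6 + 169 - 78)*132 + 9*(-1/10)*(-6 + 0 + 30) = 97*132 + 9*(-1/10)*24 = 12804 - 108/5 = 63912/5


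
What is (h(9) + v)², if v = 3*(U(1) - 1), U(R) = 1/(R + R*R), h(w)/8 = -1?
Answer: 361/4 ≈ 90.250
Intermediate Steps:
h(w) = -8 (h(w) = 8*(-1) = -8)
U(R) = 1/(R + R²)
v = -3/2 (v = 3*(1/(1*(1 + 1)) - 1) = 3*(1/2 - 1) = 3*(1*(½) - 1) = 3*(½ - 1) = 3*(-½) = -3/2 ≈ -1.5000)
(h(9) + v)² = (-8 - 3/2)² = (-19/2)² = 361/4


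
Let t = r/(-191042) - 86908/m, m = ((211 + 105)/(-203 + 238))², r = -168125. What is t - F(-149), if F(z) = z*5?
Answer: -763731051545/2384586244 ≈ -320.28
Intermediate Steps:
m = 99856/1225 (m = (316/35)² = 99856/1225 ≈ 81.515)
F(z) = 5*z
t = -2540247803325/2384586244 (t = -168125/(-191042) - 86908/99856/1225 = -168125*(-1/191042) - 86908*1225/99856 = 168125/191042 - 26615575/24964 = -2540247803325/2384586244 ≈ -1065.3)
t - F(-149) = -2540247803325/2384586244 - 5*(-149) = -2540247803325/2384586244 - 1*(-745) = -2540247803325/2384586244 + 745 = -763731051545/2384586244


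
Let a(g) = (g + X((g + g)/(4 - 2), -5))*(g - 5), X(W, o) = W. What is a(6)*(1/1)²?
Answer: 12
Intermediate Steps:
a(g) = 2*g*(-5 + g) (a(g) = (g + (g + g)/(4 - 2))*(g - 5) = (g + (2*g)/2)*(-5 + g) = (g + (2*g)*(½))*(-5 + g) = (g + g)*(-5 + g) = (2*g)*(-5 + g) = 2*g*(-5 + g))
a(6)*(1/1)² = (2*6*(-5 + 6))*(1/1)² = (2*6*1)*1² = 12*1 = 12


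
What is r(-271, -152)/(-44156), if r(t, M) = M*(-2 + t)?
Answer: -78/83 ≈ -0.93976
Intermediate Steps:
r(-271, -152)/(-44156) = -152*(-2 - 271)/(-44156) = -152*(-273)*(-1/44156) = 41496*(-1/44156) = -78/83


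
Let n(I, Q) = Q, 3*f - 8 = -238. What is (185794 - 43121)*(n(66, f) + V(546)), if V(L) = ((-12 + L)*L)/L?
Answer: 195747356/3 ≈ 6.5249e+7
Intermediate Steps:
f = -230/3 (f = 8/3 + (⅓)*(-238) = 8/3 - 238/3 = -230/3 ≈ -76.667)
V(L) = -12 + L (V(L) = (L*(-12 + L))/L = -12 + L)
(185794 - 43121)*(n(66, f) + V(546)) = (185794 - 43121)*(-230/3 + (-12 + 546)) = 142673*(-230/3 + 534) = 142673*(1372/3) = 195747356/3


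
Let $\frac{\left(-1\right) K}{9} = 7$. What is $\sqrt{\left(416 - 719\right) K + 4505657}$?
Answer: $\sqrt{4524746} \approx 2127.1$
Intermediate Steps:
$K = -63$ ($K = \left(-9\right) 7 = -63$)
$\sqrt{\left(416 - 719\right) K + 4505657} = \sqrt{\left(416 - 719\right) \left(-63\right) + 4505657} = \sqrt{\left(-303\right) \left(-63\right) + 4505657} = \sqrt{19089 + 4505657} = \sqrt{4524746}$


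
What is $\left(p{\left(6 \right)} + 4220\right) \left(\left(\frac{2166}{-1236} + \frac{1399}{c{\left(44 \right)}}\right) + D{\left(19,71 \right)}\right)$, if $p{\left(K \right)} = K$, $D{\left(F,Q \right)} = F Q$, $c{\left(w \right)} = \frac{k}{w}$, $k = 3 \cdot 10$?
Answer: $\frac{22193394719}{1545} \approx 1.4365 \cdot 10^{7}$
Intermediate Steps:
$k = 30$
$c{\left(w \right)} = \frac{30}{w}$
$\left(p{\left(6 \right)} + 4220\right) \left(\left(\frac{2166}{-1236} + \frac{1399}{c{\left(44 \right)}}\right) + D{\left(19,71 \right)}\right) = \left(6 + 4220\right) \left(\left(\frac{2166}{-1236} + \frac{1399}{30 \cdot \frac{1}{44}}\right) + 19 \cdot 71\right) = 4226 \left(\left(2166 \left(- \frac{1}{1236}\right) + \frac{1399}{30 \cdot \frac{1}{44}}\right) + 1349\right) = 4226 \left(\left(- \frac{361}{206} + \frac{1399}{\frac{15}{22}}\right) + 1349\right) = 4226 \left(\left(- \frac{361}{206} + 1399 \cdot \frac{22}{15}\right) + 1349\right) = 4226 \left(\left(- \frac{361}{206} + \frac{30778}{15}\right) + 1349\right) = 4226 \left(\frac{6334853}{3090} + 1349\right) = 4226 \cdot \frac{10503263}{3090} = \frac{22193394719}{1545}$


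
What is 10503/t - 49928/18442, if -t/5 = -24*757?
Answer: -723627199/279211880 ≈ -2.5917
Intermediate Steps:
t = 90840 (t = -(-120)*757 = -5*(-18168) = 90840)
10503/t - 49928/18442 = 10503/90840 - 49928/18442 = 10503*(1/90840) - 49928*1/18442 = 3501/30280 - 24964/9221 = -723627199/279211880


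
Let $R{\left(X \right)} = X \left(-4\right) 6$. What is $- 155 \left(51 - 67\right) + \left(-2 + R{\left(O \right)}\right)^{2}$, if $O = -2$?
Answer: $4596$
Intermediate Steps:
$R{\left(X \right)} = - 24 X$ ($R{\left(X \right)} = - 4 X 6 = - 24 X$)
$- 155 \left(51 - 67\right) + \left(-2 + R{\left(O \right)}\right)^{2} = - 155 \left(51 - 67\right) + \left(-2 - -48\right)^{2} = - 155 \left(51 - 67\right) + \left(-2 + 48\right)^{2} = \left(-155\right) \left(-16\right) + 46^{2} = 2480 + 2116 = 4596$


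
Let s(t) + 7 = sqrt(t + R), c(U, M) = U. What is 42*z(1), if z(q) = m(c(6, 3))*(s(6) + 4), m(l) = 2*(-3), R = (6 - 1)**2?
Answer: 756 - 252*sqrt(31) ≈ -647.08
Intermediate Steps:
R = 25 (R = 5**2 = 25)
m(l) = -6
s(t) = -7 + sqrt(25 + t) (s(t) = -7 + sqrt(t + 25) = -7 + sqrt(25 + t))
z(q) = 18 - 6*sqrt(31) (z(q) = -6*((-7 + sqrt(25 + 6)) + 4) = -6*((-7 + sqrt(31)) + 4) = -6*(-3 + sqrt(31)) = 18 - 6*sqrt(31))
42*z(1) = 42*(18 - 6*sqrt(31)) = 756 - 252*sqrt(31)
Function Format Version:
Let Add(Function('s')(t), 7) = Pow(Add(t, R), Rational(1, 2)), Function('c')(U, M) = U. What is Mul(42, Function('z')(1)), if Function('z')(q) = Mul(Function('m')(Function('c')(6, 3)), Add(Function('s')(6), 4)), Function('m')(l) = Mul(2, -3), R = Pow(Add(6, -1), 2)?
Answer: Add(756, Mul(-252, Pow(31, Rational(1, 2)))) ≈ -647.08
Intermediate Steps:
R = 25 (R = Pow(5, 2) = 25)
Function('m')(l) = -6
Function('s')(t) = Add(-7, Pow(Add(25, t), Rational(1, 2))) (Function('s')(t) = Add(-7, Pow(Add(t, 25), Rational(1, 2))) = Add(-7, Pow(Add(25, t), Rational(1, 2))))
Function('z')(q) = Add(18, Mul(-6, Pow(31, Rational(1, 2)))) (Function('z')(q) = Mul(-6, Add(Add(-7, Pow(Add(25, 6), Rational(1, 2))), 4)) = Mul(-6, Add(Add(-7, Pow(31, Rational(1, 2))), 4)) = Mul(-6, Add(-3, Pow(31, Rational(1, 2)))) = Add(18, Mul(-6, Pow(31, Rational(1, 2)))))
Mul(42, Function('z')(1)) = Mul(42, Add(18, Mul(-6, Pow(31, Rational(1, 2))))) = Add(756, Mul(-252, Pow(31, Rational(1, 2))))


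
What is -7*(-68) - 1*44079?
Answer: -43603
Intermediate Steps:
-7*(-68) - 1*44079 = 476 - 44079 = -43603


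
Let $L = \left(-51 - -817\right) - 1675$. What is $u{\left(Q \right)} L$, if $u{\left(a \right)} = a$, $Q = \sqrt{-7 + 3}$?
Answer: $- 1818 i \approx - 1818.0 i$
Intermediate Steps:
$Q = 2 i$ ($Q = \sqrt{-4} = 2 i \approx 2.0 i$)
$L = -909$ ($L = \left(-51 + 817\right) - 1675 = 766 - 1675 = -909$)
$u{\left(Q \right)} L = 2 i \left(-909\right) = - 1818 i$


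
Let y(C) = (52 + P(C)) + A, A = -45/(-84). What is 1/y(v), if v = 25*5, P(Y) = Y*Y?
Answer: 28/438971 ≈ 6.3786e-5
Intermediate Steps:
P(Y) = Y²
A = 15/28 (A = -45*(-1/84) = 15/28 ≈ 0.53571)
v = 125
y(C) = 1471/28 + C² (y(C) = (52 + C²) + 15/28 = 1471/28 + C²)
1/y(v) = 1/(1471/28 + 125²) = 1/(1471/28 + 15625) = 1/(438971/28) = 28/438971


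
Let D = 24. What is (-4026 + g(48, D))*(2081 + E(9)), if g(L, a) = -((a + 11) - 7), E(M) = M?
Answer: -8472860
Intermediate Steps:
g(L, a) = -4 - a (g(L, a) = -((11 + a) - 7) = -(4 + a) = -4 - a)
(-4026 + g(48, D))*(2081 + E(9)) = (-4026 + (-4 - 1*24))*(2081 + 9) = (-4026 + (-4 - 24))*2090 = (-4026 - 28)*2090 = -4054*2090 = -8472860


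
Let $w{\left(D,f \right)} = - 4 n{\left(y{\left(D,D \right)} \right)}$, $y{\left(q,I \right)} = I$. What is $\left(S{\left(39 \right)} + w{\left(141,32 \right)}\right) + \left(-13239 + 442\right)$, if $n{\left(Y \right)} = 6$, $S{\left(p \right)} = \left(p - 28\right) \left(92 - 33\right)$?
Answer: $-12172$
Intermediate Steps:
$S{\left(p \right)} = -1652 + 59 p$ ($S{\left(p \right)} = \left(-28 + p\right) 59 = -1652 + 59 p$)
$w{\left(D,f \right)} = -24$ ($w{\left(D,f \right)} = \left(-4\right) 6 = -24$)
$\left(S{\left(39 \right)} + w{\left(141,32 \right)}\right) + \left(-13239 + 442\right) = \left(\left(-1652 + 59 \cdot 39\right) - 24\right) + \left(-13239 + 442\right) = \left(\left(-1652 + 2301\right) - 24\right) - 12797 = \left(649 - 24\right) - 12797 = 625 - 12797 = -12172$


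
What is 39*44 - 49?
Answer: 1667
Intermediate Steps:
39*44 - 49 = 1716 - 49 = 1667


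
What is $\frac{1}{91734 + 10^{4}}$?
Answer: $\frac{1}{101734} \approx 9.8296 \cdot 10^{-6}$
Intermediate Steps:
$\frac{1}{91734 + 10^{4}} = \frac{1}{91734 + 10000} = \frac{1}{101734}$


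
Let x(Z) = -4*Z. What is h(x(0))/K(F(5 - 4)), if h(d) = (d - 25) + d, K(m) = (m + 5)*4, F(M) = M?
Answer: -25/24 ≈ -1.0417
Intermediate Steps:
K(m) = 20 + 4*m (K(m) = (5 + m)*4 = 20 + 4*m)
h(d) = -25 + 2*d (h(d) = (-25 + d) + d = -25 + 2*d)
h(x(0))/K(F(5 - 4)) = (-25 + 2*(-4*0))/(20 + 4*(5 - 4)) = (-25 + 2*0)/(20 + 4*1) = (-25 + 0)/(20 + 4) = -25/24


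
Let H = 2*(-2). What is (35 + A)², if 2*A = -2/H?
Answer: 19881/16 ≈ 1242.6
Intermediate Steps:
H = -4
A = ¼ (A = (-2/(-4))/2 = (-2*(-¼))/2 = (½)*(½) = ¼ ≈ 0.25000)
(35 + A)² = (35 + ¼)² = (141/4)² = 19881/16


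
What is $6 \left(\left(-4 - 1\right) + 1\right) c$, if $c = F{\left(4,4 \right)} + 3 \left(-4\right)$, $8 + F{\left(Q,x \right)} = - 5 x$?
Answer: $960$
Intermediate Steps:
$F{\left(Q,x \right)} = -8 - 5 x$
$c = -40$ ($c = \left(-8 - 20\right) + 3 \left(-4\right) = \left(-8 - 20\right) - 12 = -28 - 12 = -40$)
$6 \left(\left(-4 - 1\right) + 1\right) c = 6 \left(\left(-4 - 1\right) + 1\right) \left(-40\right) = 6 \left(-5 + 1\right) \left(-40\right) = 6 \left(-4\right) \left(-40\right) = \left(-24\right) \left(-40\right) = 960$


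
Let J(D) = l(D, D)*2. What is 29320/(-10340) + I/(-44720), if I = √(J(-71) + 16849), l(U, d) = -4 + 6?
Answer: -1466/517 - √16853/44720 ≈ -2.8385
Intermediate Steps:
l(U, d) = 2
J(D) = 4 (J(D) = 2*2 = 4)
I = √16853 (I = √(4 + 16849) = √16853 ≈ 129.82)
29320/(-10340) + I/(-44720) = 29320/(-10340) + √16853/(-44720) = 29320*(-1/10340) + √16853*(-1/44720) = -1466/517 - √16853/44720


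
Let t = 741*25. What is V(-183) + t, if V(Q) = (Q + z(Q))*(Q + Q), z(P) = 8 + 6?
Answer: 80379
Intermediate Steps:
t = 18525
z(P) = 14
V(Q) = 2*Q*(14 + Q) (V(Q) = (Q + 14)*(Q + Q) = (14 + Q)*(2*Q) = 2*Q*(14 + Q))
V(-183) + t = 2*(-183)*(14 - 183) + 18525 = 2*(-183)*(-169) + 18525 = 61854 + 18525 = 80379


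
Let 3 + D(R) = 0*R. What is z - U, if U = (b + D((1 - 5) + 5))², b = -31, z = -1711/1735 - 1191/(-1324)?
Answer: -2655692819/2297140 ≈ -1156.1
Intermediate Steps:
D(R) = -3 (D(R) = -3 + 0*R = -3 + 0 = -3)
z = -198979/2297140 (z = -1711*1/1735 - 1191*(-1/1324) = -1711/1735 + 1191/1324 = -198979/2297140 ≈ -0.086620)
U = 1156 (U = (-31 - 3)² = (-34)² = 1156)
z - U = -198979/2297140 - 1*1156 = -198979/2297140 - 1156 = -2655692819/2297140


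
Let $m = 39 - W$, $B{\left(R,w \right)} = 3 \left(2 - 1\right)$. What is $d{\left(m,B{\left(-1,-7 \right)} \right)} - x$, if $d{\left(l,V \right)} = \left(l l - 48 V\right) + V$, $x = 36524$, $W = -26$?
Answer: $-32440$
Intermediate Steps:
$B{\left(R,w \right)} = 3$ ($B{\left(R,w \right)} = 3 \cdot 1 = 3$)
$m = 65$ ($m = 39 - -26 = 39 + 26 = 65$)
$d{\left(l,V \right)} = l^{2} - 47 V$ ($d{\left(l,V \right)} = \left(l^{2} - 48 V\right) + V = l^{2} - 47 V$)
$d{\left(m,B{\left(-1,-7 \right)} \right)} - x = \left(65^{2} - 141\right) - 36524 = \left(4225 - 141\right) - 36524 = 4084 - 36524 = -32440$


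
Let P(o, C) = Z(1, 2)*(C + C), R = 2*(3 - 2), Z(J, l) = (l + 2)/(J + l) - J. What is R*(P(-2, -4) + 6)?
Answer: 20/3 ≈ 6.6667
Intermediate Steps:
Z(J, l) = -J + (2 + l)/(J + l) (Z(J, l) = (2 + l)/(J + l) - J = -J + (2 + l)/(J + l))
R = 2 (R = 2*1 = 2)
P(o, C) = 2*C/3 (P(o, C) = ((2 + 2 - 1*1**2 - 1*1*2)/(1 + 2))*(C + C) = ((2 + 2 - 1*1 - 2)/3)*(2*C) = ((2 + 2 - 1 - 2)/3)*(2*C) = ((1/3)*1)*(2*C) = (2*C)/3 = 2*C/3)
R*(P(-2, -4) + 6) = 2*((2/3)*(-4) + 6) = 2*(-8/3 + 6) = 2*(10/3) = 20/3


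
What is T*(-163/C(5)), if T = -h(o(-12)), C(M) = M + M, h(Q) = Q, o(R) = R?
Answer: -978/5 ≈ -195.60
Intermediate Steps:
C(M) = 2*M
T = 12 (T = -1*(-12) = 12)
T*(-163/C(5)) = 12*(-163/(2*5)) = 12*(-163/10) = -978/5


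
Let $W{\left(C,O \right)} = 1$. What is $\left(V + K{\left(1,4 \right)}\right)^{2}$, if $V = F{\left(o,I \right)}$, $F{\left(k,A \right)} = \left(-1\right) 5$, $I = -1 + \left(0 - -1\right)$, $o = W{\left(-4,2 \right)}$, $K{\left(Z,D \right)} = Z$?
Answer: $16$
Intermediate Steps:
$o = 1$
$I = 0$ ($I = -1 + \left(0 + 1\right) = -1 + 1 = 0$)
$F{\left(k,A \right)} = -5$
$V = -5$
$\left(V + K{\left(1,4 \right)}\right)^{2} = \left(-5 + 1\right)^{2} = \left(-4\right)^{2} = 16$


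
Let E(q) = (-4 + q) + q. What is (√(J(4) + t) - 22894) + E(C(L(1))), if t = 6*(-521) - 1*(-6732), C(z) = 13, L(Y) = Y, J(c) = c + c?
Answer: -22872 + √3614 ≈ -22812.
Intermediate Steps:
J(c) = 2*c
t = 3606 (t = -3126 + 6732 = 3606)
E(q) = -4 + 2*q
(√(J(4) + t) - 22894) + E(C(L(1))) = (√(2*4 + 3606) - 22894) + (-4 + 2*13) = (√(8 + 3606) - 22894) + (-4 + 26) = (√3614 - 22894) + 22 = (-22894 + √3614) + 22 = -22872 + √3614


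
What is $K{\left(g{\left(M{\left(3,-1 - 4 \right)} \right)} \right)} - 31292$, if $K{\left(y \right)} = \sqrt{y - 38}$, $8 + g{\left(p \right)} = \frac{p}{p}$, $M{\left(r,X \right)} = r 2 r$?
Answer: $-31292 + 3 i \sqrt{5} \approx -31292.0 + 6.7082 i$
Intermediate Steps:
$M{\left(r,X \right)} = 2 r^{2}$ ($M{\left(r,X \right)} = 2 r r = 2 r^{2}$)
$g{\left(p \right)} = -7$ ($g{\left(p \right)} = -8 + \frac{p}{p} = -8 + 1 = -7$)
$K{\left(y \right)} = \sqrt{-38 + y}$
$K{\left(g{\left(M{\left(3,-1 - 4 \right)} \right)} \right)} - 31292 = \sqrt{-38 - 7} - 31292 = \sqrt{-45} - 31292 = 3 i \sqrt{5} - 31292 = -31292 + 3 i \sqrt{5}$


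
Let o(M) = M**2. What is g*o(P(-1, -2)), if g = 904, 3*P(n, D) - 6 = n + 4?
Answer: 8136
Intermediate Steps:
P(n, D) = 10/3 + n/3 (P(n, D) = 2 + (n + 4)/3 = 2 + (4 + n)/3 = 2 + (4/3 + n/3) = 10/3 + n/3)
g*o(P(-1, -2)) = 904*(10/3 + (1/3)*(-1))**2 = 904*(10/3 - 1/3)**2 = 904*3**2 = 904*9 = 8136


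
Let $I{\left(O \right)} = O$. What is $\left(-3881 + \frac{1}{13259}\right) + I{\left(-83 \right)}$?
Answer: $- \frac{52558675}{13259} \approx -3964.0$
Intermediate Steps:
$\left(-3881 + \frac{1}{13259}\right) + I{\left(-83 \right)} = \left(-3881 + \frac{1}{13259}\right) - 83 = - \frac{51458178}{13259} - 83 = - \frac{52558675}{13259}$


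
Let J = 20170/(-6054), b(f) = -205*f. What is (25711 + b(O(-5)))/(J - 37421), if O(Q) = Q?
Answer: -20232468/28320863 ≈ -0.71440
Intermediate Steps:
J = -10085/3027 (J = 20170*(-1/6054) = -10085/3027 ≈ -3.3317)
(25711 + b(O(-5)))/(J - 37421) = (25711 - 205*(-5))/(-10085/3027 - 37421) = (25711 + 1025)/(-113283452/3027) = 26736*(-3027/113283452) = -20232468/28320863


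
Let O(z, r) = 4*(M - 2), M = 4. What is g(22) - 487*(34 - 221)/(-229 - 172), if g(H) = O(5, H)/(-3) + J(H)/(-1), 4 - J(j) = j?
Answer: -254761/1203 ≈ -211.77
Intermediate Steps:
O(z, r) = 8 (O(z, r) = 4*(4 - 2) = 4*2 = 8)
J(j) = 4 - j
g(H) = -20/3 + H (g(H) = 8/(-3) + (4 - H)/(-1) = 8*(-⅓) + (4 - H)*(-1) = -8/3 + (-4 + H) = -20/3 + H)
g(22) - 487*(34 - 221)/(-229 - 172) = (-20/3 + 22) - 487*(34 - 221)/(-229 - 172) = 46/3 - (-91069)/(-401) = 46/3 - (-91069)*(-1)/401 = 46/3 - 487*187/401 = 46/3 - 91069/401 = -254761/1203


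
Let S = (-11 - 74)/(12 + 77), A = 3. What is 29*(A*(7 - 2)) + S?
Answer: 38630/89 ≈ 434.04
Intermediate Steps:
S = -85/89 ≈ -0.95506
29*(A*(7 - 2)) + S = 29*(3*(7 - 2)) - 85/89 = 29*(3*5) - 85/89 = 29*15 - 85/89 = 435 - 85/89 = 38630/89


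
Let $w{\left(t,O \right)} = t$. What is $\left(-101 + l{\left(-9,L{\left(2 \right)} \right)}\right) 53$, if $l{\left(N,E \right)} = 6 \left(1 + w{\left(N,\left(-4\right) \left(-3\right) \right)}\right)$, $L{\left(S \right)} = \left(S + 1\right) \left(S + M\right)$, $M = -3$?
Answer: $-7897$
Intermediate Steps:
$L{\left(S \right)} = \left(1 + S\right) \left(-3 + S\right)$ ($L{\left(S \right)} = \left(S + 1\right) \left(S - 3\right) = \left(1 + S\right) \left(-3 + S\right)$)
$l{\left(N,E \right)} = 6 + 6 N$ ($l{\left(N,E \right)} = 6 \left(1 + N\right) = 6 + 6 N$)
$\left(-101 + l{\left(-9,L{\left(2 \right)} \right)}\right) 53 = \left(-101 + \left(6 + 6 \left(-9\right)\right)\right) 53 = \left(-101 + \left(6 - 54\right)\right) 53 = \left(-101 - 48\right) 53 = \left(-149\right) 53 = -7897$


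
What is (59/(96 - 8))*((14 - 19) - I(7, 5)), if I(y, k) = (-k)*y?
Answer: 885/44 ≈ 20.114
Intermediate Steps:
I(y, k) = -k*y
(59/(96 - 8))*((14 - 19) - I(7, 5)) = (59/(96 - 8))*((14 - 19) - (-1)*5*7) = (59/88)*(-5 - 1*(-35)) = ((1/88)*59)*(-5 + 35) = (59/88)*30 = 885/44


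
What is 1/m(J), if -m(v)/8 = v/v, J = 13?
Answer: -1/8 ≈ -0.12500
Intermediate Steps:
m(v) = -8 (m(v) = -8*v/v = -8*1 = -8)
1/m(J) = 1/(-8) = -1/8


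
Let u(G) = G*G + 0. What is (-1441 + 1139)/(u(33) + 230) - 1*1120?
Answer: -1477582/1319 ≈ -1120.2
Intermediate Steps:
u(G) = G² (u(G) = G² + 0 = G²)
(-1441 + 1139)/(u(33) + 230) - 1*1120 = (-1441 + 1139)/(33² + 230) - 1*1120 = -302/(1089 + 230) - 1120 = -302/1319 - 1120 = -1477582/1319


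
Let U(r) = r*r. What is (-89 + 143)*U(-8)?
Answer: 3456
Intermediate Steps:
U(r) = r**2
(-89 + 143)*U(-8) = (-89 + 143)*(-8)**2 = 54*64 = 3456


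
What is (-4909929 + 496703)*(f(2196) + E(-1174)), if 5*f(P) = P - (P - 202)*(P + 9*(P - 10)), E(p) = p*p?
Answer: 162032492888104/5 ≈ 3.2407e+13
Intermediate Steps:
E(p) = p**2
f(P) = P/5 - (-202 + P)*(-90 + 10*P)/5 (f(P) = (P - (P - 202)*(P + 9*(P - 10)))/5 = (P - (-202 + P)*(P + 9*(-10 + P)))/5 = (P - (-202 + P)*(P + (-90 + 9*P)))/5 = (P - (-202 + P)*(-90 + 10*P))/5 = P/5 - (-202 + P)*(-90 + 10*P)/5)
(-4909929 + 496703)*(f(2196) + E(-1174)) = (-4909929 + 496703)*((-3636 - 2*2196**2 + (2111/5)*2196) + (-1174)**2) = -4413226*((-3636 - 2*4822416 + 4635756/5) + 1378276) = -4413226*((-3636 - 9644832 + 4635756/5) + 1378276) = -4413226*(-43606584/5 + 1378276) = -4413226*(-36715204/5) = 162032492888104/5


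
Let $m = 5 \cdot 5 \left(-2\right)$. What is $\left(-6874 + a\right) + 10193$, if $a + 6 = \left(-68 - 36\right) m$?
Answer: $8513$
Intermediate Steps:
$m = -50$ ($m = 25 \left(-2\right) = -50$)
$a = 5194$ ($a = -6 + \left(-68 - 36\right) \left(-50\right) = -6 - -5200 = -6 + 5200 = 5194$)
$\left(-6874 + a\right) + 10193 = \left(-6874 + 5194\right) + 10193 = -1680 + 10193 = 8513$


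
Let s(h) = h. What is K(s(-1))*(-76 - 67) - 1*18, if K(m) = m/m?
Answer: -161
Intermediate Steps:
K(m) = 1
K(s(-1))*(-76 - 67) - 1*18 = 1*(-76 - 67) - 1*18 = 1*(-143) - 18 = -143 - 18 = -161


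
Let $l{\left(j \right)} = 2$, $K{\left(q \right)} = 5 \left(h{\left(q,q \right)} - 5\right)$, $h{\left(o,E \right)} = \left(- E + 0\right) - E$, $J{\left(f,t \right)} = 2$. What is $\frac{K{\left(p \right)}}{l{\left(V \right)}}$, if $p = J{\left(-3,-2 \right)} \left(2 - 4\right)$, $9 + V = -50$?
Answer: $\frac{15}{2} \approx 7.5$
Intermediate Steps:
$V = -59$ ($V = -9 - 50 = -59$)
$p = -4$ ($p = 2 \left(2 - 4\right) = 2 \left(-2\right) = -4$)
$h{\left(o,E \right)} = - 2 E$ ($h{\left(o,E \right)} = - E - E = - 2 E$)
$K{\left(q \right)} = -25 - 10 q$ ($K{\left(q \right)} = 5 \left(- 2 q - 5\right) = 5 \left(-5 - 2 q\right) = -25 - 10 q$)
$\frac{K{\left(p \right)}}{l{\left(V \right)}} = \frac{-25 - -40}{2} = \left(-25 + 40\right) \frac{1}{2} = 15 \cdot \frac{1}{2} = \frac{15}{2}$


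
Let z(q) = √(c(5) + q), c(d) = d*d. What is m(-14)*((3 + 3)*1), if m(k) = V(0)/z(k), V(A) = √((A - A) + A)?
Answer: 0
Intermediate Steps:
c(d) = d²
z(q) = √(25 + q) (z(q) = √(5² + q) = √(25 + q))
V(A) = √A (V(A) = √(0 + A) = √A)
m(k) = 0 (m(k) = √0/(√(25 + k)) = 0/√(25 + k) = 0)
m(-14)*((3 + 3)*1) = 0*((3 + 3)*1) = 0*(6*1) = 0*6 = 0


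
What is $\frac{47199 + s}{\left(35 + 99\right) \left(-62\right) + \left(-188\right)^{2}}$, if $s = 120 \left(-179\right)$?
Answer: $\frac{8573}{9012} \approx 0.95129$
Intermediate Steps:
$s = -21480$
$\frac{47199 + s}{\left(35 + 99\right) \left(-62\right) + \left(-188\right)^{2}} = \frac{47199 - 21480}{\left(35 + 99\right) \left(-62\right) + \left(-188\right)^{2}} = \frac{25719}{134 \left(-62\right) + 35344} = \frac{25719}{-8308 + 35344} = \frac{25719}{27036} = 25719 \cdot \frac{1}{27036} = \frac{8573}{9012}$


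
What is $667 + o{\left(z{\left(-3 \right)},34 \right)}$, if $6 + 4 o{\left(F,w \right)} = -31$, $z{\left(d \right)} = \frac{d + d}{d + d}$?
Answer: $\frac{2631}{4} \approx 657.75$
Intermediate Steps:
$z{\left(d \right)} = 1$ ($z{\left(d \right)} = \frac{2 d}{2 d} = 2 d \frac{1}{2 d} = 1$)
$o{\left(F,w \right)} = - \frac{37}{4}$ ($o{\left(F,w \right)} = - \frac{3}{2} + \frac{1}{4} \left(-31\right) = - \frac{3}{2} - \frac{31}{4} = - \frac{37}{4}$)
$667 + o{\left(z{\left(-3 \right)},34 \right)} = 667 - \frac{37}{4} = \frac{2631}{4}$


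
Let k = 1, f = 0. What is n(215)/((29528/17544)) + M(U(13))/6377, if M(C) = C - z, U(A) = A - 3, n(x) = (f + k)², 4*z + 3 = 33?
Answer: 27987977/47075014 ≈ 0.59454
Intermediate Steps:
z = 15/2 (z = -¾ + (¼)*33 = -¾ + 33/4 = 15/2 ≈ 7.5000)
n(x) = 1 (n(x) = (0 + 1)² = 1² = 1)
U(A) = -3 + A
M(C) = -15/2 + C (M(C) = C - 1*15/2 = C - 15/2 = -15/2 + C)
n(215)/((29528/17544)) + M(U(13))/6377 = 1/(29528/17544) + (-15/2 + (-3 + 13))/6377 = 1/(29528*(1/17544)) + (-15/2 + 10)*(1/6377) = 1/(3691/2193) + (5/2)*(1/6377) = 1*(2193/3691) + 5/12754 = 2193/3691 + 5/12754 = 27987977/47075014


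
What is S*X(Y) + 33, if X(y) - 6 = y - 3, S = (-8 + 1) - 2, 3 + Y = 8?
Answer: -39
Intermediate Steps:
Y = 5 (Y = -3 + 8 = 5)
S = -9 (S = -7 - 2 = -9)
X(y) = 3 + y (X(y) = 6 + (y - 3) = 6 + (-3 + y) = 3 + y)
S*X(Y) + 33 = -9*(3 + 5) + 33 = -9*8 + 33 = -72 + 33 = -39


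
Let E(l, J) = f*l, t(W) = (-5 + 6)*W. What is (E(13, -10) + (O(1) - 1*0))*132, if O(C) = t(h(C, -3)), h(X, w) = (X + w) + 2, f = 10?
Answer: 17160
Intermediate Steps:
h(X, w) = 2 + X + w
t(W) = W (t(W) = 1*W = W)
O(C) = -1 + C (O(C) = 2 + C - 3 = -1 + C)
E(l, J) = 10*l
(E(13, -10) + (O(1) - 1*0))*132 = (10*13 + ((-1 + 1) - 1*0))*132 = (130 + (0 + 0))*132 = (130 + 0)*132 = 130*132 = 17160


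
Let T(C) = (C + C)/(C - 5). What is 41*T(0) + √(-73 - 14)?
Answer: I*√87 ≈ 9.3274*I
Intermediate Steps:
T(C) = 2*C/(-5 + C) (T(C) = (2*C)/(-5 + C) = 2*C/(-5 + C))
41*T(0) + √(-73 - 14) = 41*(2*0/(-5 + 0)) + √(-73 - 14) = 41*(2*0/(-5)) + √(-87) = 41*(2*0*(-⅕)) + I*√87 = 41*0 + I*√87 = 0 + I*√87 = I*√87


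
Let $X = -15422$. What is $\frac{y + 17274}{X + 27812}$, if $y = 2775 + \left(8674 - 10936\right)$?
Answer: $\frac{847}{590} \approx 1.4356$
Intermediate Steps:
$y = 513$ ($y = 2775 - 2262 = 513$)
$\frac{y + 17274}{X + 27812} = \frac{513 + 17274}{-15422 + 27812} = \frac{17787}{12390} = 17787 \cdot \frac{1}{12390} = \frac{847}{590}$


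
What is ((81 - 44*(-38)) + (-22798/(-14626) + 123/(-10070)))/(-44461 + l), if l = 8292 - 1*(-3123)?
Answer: -129208156661/2433570557860 ≈ -0.053094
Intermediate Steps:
l = 11415 (l = 8292 + 3123 = 11415)
((81 - 44*(-38)) + (-22798/(-14626) + 123/(-10070)))/(-44461 + l) = ((81 - 44*(-38)) + (-22798/(-14626) + 123/(-10070)))/(-44461 + 11415) = ((81 + 1672) + (-22798*(-1/14626) + 123*(-1/10070)))/(-33046) = (1753 + (11399/7313 - 123/10070))*(-1/33046) = (1753 + 113888431/73641910)*(-1/33046) = (129208156661/73641910)*(-1/33046) = -129208156661/2433570557860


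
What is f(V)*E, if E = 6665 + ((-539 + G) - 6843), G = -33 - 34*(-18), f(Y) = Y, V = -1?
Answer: 138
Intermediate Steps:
G = 579 (G = -33 + 612 = 579)
E = -138 (E = 6665 + ((-539 + 579) - 6843) = 6665 + (40 - 6843) = 6665 - 6803 = -138)
f(V)*E = -1*(-138) = 138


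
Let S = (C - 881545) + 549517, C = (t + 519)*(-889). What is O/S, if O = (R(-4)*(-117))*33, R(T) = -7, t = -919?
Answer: 27027/23572 ≈ 1.1466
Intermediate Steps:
O = 27027 (O = -7*(-117)*33 = 819*33 = 27027)
C = 355600 (C = (-919 + 519)*(-889) = -400*(-889) = 355600)
S = 23572 (S = (355600 - 881545) + 549517 = -525945 + 549517 = 23572)
O/S = 27027/23572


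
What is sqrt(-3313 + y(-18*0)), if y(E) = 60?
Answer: I*sqrt(3253) ≈ 57.035*I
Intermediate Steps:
sqrt(-3313 + y(-18*0)) = sqrt(-3313 + 60) = sqrt(-3253) = I*sqrt(3253)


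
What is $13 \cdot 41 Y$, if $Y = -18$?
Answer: $-9594$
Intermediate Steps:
$13 \cdot 41 Y = 13 \cdot 41 \left(-18\right) = 533 \left(-18\right) = -9594$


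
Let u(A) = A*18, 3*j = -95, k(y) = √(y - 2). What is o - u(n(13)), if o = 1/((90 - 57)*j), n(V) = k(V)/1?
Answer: -1/1045 - 18*√11 ≈ -59.700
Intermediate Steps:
k(y) = √(-2 + y)
j = -95/3 (j = (⅓)*(-95) = -95/3 ≈ -31.667)
n(V) = √(-2 + V) (n(V) = √(-2 + V)/1 = √(-2 + V)*1 = √(-2 + V))
u(A) = 18*A
o = -1/1045 (o = 1/((90 - 57)*(-95/3)) = 1/(33*(-95/3)) = 1/(-1045) = -1/1045 ≈ -0.00095694)
o - u(n(13)) = -1/1045 - 18*√(-2 + 13) = -1/1045 - 18*√11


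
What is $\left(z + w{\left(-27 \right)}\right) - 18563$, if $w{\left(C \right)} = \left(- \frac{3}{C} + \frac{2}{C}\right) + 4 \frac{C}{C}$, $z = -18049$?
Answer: $- \frac{988415}{27} \approx -36608.0$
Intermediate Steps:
$w{\left(C \right)} = 4 - \frac{1}{C}$ ($w{\left(C \right)} = - \frac{1}{C} + 4 \cdot 1 = - \frac{1}{C} + 4 = 4 - \frac{1}{C}$)
$\left(z + w{\left(-27 \right)}\right) - 18563 = \left(-18049 + \left(4 - \frac{1}{-27}\right)\right) - 18563 = \left(-18049 + \left(4 - - \frac{1}{27}\right)\right) - 18563 = \left(-18049 + \left(4 + \frac{1}{27}\right)\right) - 18563 = \left(-18049 + \frac{109}{27}\right) - 18563 = - \frac{487214}{27} - 18563 = - \frac{988415}{27}$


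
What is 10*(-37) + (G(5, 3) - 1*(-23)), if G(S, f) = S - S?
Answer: -347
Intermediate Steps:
G(S, f) = 0
10*(-37) + (G(5, 3) - 1*(-23)) = 10*(-37) + (0 - 1*(-23)) = -370 + (0 + 23) = -370 + 23 = -347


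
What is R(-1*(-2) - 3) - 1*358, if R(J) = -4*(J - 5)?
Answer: -334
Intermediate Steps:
R(J) = 20 - 4*J (R(J) = -4*(-5 + J) = 20 - 4*J)
R(-1*(-2) - 3) - 1*358 = (20 - 4*(-1*(-2) - 3)) - 1*358 = (20 - 4*(2 - 3)) - 358 = (20 - 4*(-1)) - 358 = (20 + 4) - 358 = 24 - 358 = -334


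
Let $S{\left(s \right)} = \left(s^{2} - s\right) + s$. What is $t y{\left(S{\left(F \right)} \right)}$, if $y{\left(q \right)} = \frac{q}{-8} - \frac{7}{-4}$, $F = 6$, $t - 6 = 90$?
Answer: $-264$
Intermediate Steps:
$t = 96$ ($t = 6 + 90 = 96$)
$S{\left(s \right)} = s^{2}$
$y{\left(q \right)} = \frac{7}{4} - \frac{q}{8}$ ($y{\left(q \right)} = q \left(- \frac{1}{8}\right) - - \frac{7}{4} = - \frac{q}{8} + \frac{7}{4} = \frac{7}{4} - \frac{q}{8}$)
$t y{\left(S{\left(F \right)} \right)} = 96 \left(\frac{7}{4} - \frac{6^{2}}{8}\right) = 96 \left(\frac{7}{4} - \frac{9}{2}\right) = 96 \left(- \frac{11}{4}\right) = -264$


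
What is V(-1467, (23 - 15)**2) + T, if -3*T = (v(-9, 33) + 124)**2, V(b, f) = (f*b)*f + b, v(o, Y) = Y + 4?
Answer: -18056818/3 ≈ -6.0189e+6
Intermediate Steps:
v(o, Y) = 4 + Y
V(b, f) = b + b*f**2 (V(b, f) = (b*f)*f + b = b*f**2 + b = b + b*f**2)
T = -25921/3 (T = -((4 + 33) + 124)**2/3 = -(37 + 124)**2/3 = -1/3*161**2 = -1/3*25921 = -25921/3 ≈ -8640.3)
V(-1467, (23 - 15)**2) + T = -1467*(1 + ((23 - 15)**2)**2) - 25921/3 = -1467*(1 + (8**2)**2) - 25921/3 = -1467*(1 + 64**2) - 25921/3 = -1467*(1 + 4096) - 25921/3 = -1467*4097 - 25921/3 = -6010299 - 25921/3 = -18056818/3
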